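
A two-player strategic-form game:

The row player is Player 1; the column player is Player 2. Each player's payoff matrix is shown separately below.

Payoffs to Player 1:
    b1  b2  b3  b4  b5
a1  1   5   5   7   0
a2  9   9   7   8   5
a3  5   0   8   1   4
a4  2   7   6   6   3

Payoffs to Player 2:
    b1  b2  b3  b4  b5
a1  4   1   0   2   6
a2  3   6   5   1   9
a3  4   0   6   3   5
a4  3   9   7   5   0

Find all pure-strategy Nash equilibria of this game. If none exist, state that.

For each strategy profile, look for a profitable unilateral deviation.
(a1, b1): Player 1 can switch to a2 (1 → 9). Not NE.
(a1, b2): Player 1 can switch to a2 (5 → 9). Not NE.
(a1, b3): Player 1 can switch to a2 (5 → 7). Not NE.
(a1, b4): Player 1 can switch to a2 (7 → 8). Not NE.
(a1, b5): Player 1 can switch to a2 (0 → 5). Not NE.
(a2, b1): Player 2 can switch to b2 (3 → 6). Not NE.
(a2, b5): Player 1 gets 5, best alternative 4; Player 2 gets 9, best alternative 6. No profitable deviation — NE.
(a3, b3): Player 1 gets 8, best alternative 7; Player 2 gets 6, best alternative 5. No profitable deviation — NE.
(The remaining 12 profiles each have a profitable deviation by the same check.)

The pure Nash equilibria are (a2, b5), (a3, b3).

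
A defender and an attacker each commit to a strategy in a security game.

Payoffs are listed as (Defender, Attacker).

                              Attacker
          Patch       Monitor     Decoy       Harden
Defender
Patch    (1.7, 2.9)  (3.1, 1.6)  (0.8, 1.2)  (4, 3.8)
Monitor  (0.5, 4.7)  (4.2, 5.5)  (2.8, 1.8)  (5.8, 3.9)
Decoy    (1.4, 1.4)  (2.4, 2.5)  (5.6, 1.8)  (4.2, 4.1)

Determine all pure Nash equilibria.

Defender against Patch: payoffs 1.7, 0.5, 1.4 → best response Patch.
Defender against Monitor: payoffs 3.1, 4.2, 2.4 → best response Monitor.
Defender against Decoy: payoffs 0.8, 2.8, 5.6 → best response Decoy.
Defender against Harden: payoffs 4, 5.8, 4.2 → best response Monitor.
Attacker against Patch: payoffs 2.9, 1.6, 1.2, 3.8 → best response Harden.
Attacker against Monitor: payoffs 4.7, 5.5, 1.8, 3.9 → best response Monitor.
Attacker against Decoy: payoffs 1.4, 2.5, 1.8, 4.1 → best response Harden.
Mutual best responses: (Monitor, Monitor).

(Monitor, Monitor)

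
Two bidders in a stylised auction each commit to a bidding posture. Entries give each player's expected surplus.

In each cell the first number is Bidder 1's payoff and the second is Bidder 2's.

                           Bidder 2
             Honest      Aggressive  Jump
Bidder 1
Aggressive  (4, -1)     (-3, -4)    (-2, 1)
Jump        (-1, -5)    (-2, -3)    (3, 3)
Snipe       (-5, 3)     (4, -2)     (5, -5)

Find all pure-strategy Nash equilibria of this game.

There is no pure-strategy Nash equilibrium.

Bidder 1 against Honest: payoffs 4, -1, -5 → best response Aggressive.
Bidder 1 against Aggressive: payoffs -3, -2, 4 → best response Snipe.
Bidder 1 against Jump: payoffs -2, 3, 5 → best response Snipe.
Bidder 2 against Aggressive: payoffs -1, -4, 1 → best response Jump.
Bidder 2 against Jump: payoffs -5, -3, 3 → best response Jump.
Bidder 2 against Snipe: payoffs 3, -2, -5 → best response Honest.
No profile is a mutual best response for all players.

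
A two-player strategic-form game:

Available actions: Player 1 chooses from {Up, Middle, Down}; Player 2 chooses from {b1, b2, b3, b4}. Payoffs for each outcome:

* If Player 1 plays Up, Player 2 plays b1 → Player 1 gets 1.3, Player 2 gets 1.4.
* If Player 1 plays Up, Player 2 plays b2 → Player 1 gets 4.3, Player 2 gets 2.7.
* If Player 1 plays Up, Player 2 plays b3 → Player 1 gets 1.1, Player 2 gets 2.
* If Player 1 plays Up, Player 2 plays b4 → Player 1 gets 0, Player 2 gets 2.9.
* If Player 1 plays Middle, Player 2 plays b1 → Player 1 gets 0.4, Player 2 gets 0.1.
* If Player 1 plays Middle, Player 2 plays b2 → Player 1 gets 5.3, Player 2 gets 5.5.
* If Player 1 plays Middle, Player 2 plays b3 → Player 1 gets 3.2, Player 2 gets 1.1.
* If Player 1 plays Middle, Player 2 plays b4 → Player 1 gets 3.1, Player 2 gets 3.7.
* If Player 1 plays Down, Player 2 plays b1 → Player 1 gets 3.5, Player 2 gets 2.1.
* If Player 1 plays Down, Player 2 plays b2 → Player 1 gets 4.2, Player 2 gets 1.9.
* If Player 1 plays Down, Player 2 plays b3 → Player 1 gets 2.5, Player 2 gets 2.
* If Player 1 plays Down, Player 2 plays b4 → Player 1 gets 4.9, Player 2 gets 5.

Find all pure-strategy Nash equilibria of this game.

Pure-strategy Nash equilibria: (Middle, b2), (Down, b4)

Check each profile: it is a Nash equilibrium iff no player can strictly gain by switching unilaterally.
(Up, b1): Player 1 can switch to Down (1.3 → 3.5). Not NE.
(Up, b2): Player 1 can switch to Middle (4.3 → 5.3). Not NE.
(Up, b3): Player 1 can switch to Middle (1.1 → 3.2). Not NE.
(Up, b4): Player 1 can switch to Middle (0 → 3.1). Not NE.
(Middle, b1): Player 1 can switch to Up (0.4 → 1.3). Not NE.
(Middle, b2): Player 1 gets 5.3, best alternative 4.3; Player 2 gets 5.5, best alternative 3.7. No profitable deviation — NE.
(Middle, b3): Player 2 can switch to b2 (1.1 → 5.5). Not NE.
(Middle, b4): Player 1 can switch to Down (3.1 → 4.9). Not NE.
(Down, b1): Player 2 can switch to b4 (2.1 → 5). Not NE.
(Down, b2): Player 1 can switch to Up (4.2 → 4.3). Not NE.
(Down, b3): Player 1 can switch to Middle (2.5 → 3.2). Not NE.
(Down, b4): Player 1 gets 4.9, best alternative 3.1; Player 2 gets 5, best alternative 2.1. No profitable deviation — NE.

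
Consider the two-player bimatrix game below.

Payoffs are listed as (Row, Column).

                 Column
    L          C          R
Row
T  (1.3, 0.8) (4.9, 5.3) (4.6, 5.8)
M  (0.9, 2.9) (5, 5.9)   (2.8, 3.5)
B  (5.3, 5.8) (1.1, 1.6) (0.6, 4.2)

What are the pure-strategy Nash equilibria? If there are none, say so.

The pure Nash equilibria are (T, R), (M, C), (B, L).

(T, L): Row can switch to B (1.3 → 5.3). Not NE.
(T, C): Row can switch to M (4.9 → 5). Not NE.
(T, R): Row gets 4.6, best alternative 2.8; Column gets 5.8, best alternative 5.3. No profitable deviation — NE.
(M, L): Row can switch to T (0.9 → 1.3). Not NE.
(M, C): Row gets 5, best alternative 4.9; Column gets 5.9, best alternative 3.5. No profitable deviation — NE.
(M, R): Row can switch to T (2.8 → 4.6). Not NE.
(B, L): Row gets 5.3, best alternative 1.3; Column gets 5.8, best alternative 4.2. No profitable deviation — NE.
(B, C): Row can switch to T (1.1 → 4.9). Not NE.
(B, R): Row can switch to T (0.6 → 4.6). Not NE.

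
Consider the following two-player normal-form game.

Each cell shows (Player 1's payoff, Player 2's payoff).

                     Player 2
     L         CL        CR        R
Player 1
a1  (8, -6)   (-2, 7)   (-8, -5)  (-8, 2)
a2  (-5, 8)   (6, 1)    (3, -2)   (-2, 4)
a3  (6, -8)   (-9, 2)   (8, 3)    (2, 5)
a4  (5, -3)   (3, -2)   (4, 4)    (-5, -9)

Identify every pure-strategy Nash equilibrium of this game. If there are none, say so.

Check each profile: it is a Nash equilibrium iff no player can strictly gain by switching unilaterally.
(a1, L): Player 2 can switch to CL (-6 → 7). Not NE.
(a1, CL): Player 1 can switch to a2 (-2 → 6). Not NE.
(a1, CR): Player 1 can switch to a2 (-8 → 3). Not NE.
(a1, R): Player 1 can switch to a2 (-8 → -2). Not NE.
(a2, L): Player 1 can switch to a1 (-5 → 8). Not NE.
(a2, CL): Player 2 can switch to L (1 → 8). Not NE.
(a3, R): Player 1 gets 2, best alternative -2; Player 2 gets 5, best alternative 3. No profitable deviation — NE.
(The remaining 9 profiles each have a profitable deviation by the same check.)

(a3, R)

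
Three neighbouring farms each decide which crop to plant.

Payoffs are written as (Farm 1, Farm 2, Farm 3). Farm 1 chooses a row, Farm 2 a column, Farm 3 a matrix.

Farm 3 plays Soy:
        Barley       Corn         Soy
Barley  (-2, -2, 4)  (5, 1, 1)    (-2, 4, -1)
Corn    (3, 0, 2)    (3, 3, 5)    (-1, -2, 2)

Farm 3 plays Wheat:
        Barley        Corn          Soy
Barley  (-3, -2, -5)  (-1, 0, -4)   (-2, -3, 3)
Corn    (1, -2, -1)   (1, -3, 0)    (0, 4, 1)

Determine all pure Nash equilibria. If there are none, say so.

Farm 1 against (Barley, Soy): payoffs -2, 3 → best response Corn.
Farm 1 against (Barley, Wheat): payoffs -3, 1 → best response Corn.
Farm 1 against (Corn, Soy): payoffs 5, 3 → best response Barley.
Farm 1 against (Corn, Wheat): payoffs -1, 1 → best response Corn.
Farm 1 against (Soy, Soy): payoffs -2, -1 → best response Corn.
Farm 1 against (Soy, Wheat): payoffs -2, 0 → best response Corn.
Farm 2 against (Barley, Soy): payoffs -2, 1, 4 → best response Soy.
Farm 2 against (Barley, Wheat): payoffs -2, 0, -3 → best response Corn.
Farm 2 against (Corn, Soy): payoffs 0, 3, -2 → best response Corn.
Farm 2 against (Corn, Wheat): payoffs -2, -3, 4 → best response Soy.
Farm 3 against (Barley, Barley): payoffs 4, -5 → best response Soy.
Farm 3 against (Barley, Corn): payoffs 1, -4 → best response Soy.
Farm 3 against (Barley, Soy): payoffs -1, 3 → best response Wheat.
Farm 3 against (Corn, Barley): payoffs 2, -1 → best response Soy.
Farm 3 against (Corn, Corn): payoffs 5, 0 → best response Soy.
Farm 3 against (Corn, Soy): payoffs 2, 1 → best response Soy.
No profile is a mutual best response for all players.

none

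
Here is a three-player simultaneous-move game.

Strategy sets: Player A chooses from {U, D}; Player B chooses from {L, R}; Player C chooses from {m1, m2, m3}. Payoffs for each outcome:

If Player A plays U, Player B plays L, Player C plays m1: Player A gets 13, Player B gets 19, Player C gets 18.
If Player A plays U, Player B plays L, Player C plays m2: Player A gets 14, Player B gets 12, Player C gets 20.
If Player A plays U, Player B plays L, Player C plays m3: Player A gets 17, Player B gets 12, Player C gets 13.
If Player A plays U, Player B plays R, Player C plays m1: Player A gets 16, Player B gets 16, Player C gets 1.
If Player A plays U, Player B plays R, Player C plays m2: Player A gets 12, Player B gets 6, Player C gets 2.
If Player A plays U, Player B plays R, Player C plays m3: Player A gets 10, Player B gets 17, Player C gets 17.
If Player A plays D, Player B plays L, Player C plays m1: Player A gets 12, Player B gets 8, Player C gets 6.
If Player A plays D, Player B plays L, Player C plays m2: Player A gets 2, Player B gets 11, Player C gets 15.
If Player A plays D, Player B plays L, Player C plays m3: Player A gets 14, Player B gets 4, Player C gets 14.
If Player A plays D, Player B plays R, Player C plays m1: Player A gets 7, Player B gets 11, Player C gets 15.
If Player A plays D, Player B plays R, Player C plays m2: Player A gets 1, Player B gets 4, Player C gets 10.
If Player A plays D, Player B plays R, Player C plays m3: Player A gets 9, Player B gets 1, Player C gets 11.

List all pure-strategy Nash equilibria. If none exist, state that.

Mark each player's best response to every combination of opponents' strategies; a profile where every player is best-responding is a pure Nash equilibrium.
Player A against (L, m1): payoffs 13, 12 → best response U.
Player A against (L, m2): payoffs 14, 2 → best response U.
Player A against (L, m3): payoffs 17, 14 → best response U.
Player A against (R, m1): payoffs 16, 7 → best response U.
Player A against (R, m2): payoffs 12, 1 → best response U.
Player A against (R, m3): payoffs 10, 9 → best response U.
Player B against (U, m1): payoffs 19, 16 → best response L.
Player B against (U, m2): payoffs 12, 6 → best response L.
Player B against (U, m3): payoffs 12, 17 → best response R.
Player B against (D, m1): payoffs 8, 11 → best response R.
Player B against (D, m2): payoffs 11, 4 → best response L.
Player B against (D, m3): payoffs 4, 1 → best response L.
Player C against (U, L): payoffs 18, 20, 13 → best response m2.
Player C against (U, R): payoffs 1, 2, 17 → best response m3.
Player C against (D, L): payoffs 6, 15, 14 → best response m2.
Player C against (D, R): payoffs 15, 10, 11 → best response m1.
Mutual best responses: (U, L, m2); (U, R, m3).

Pure-strategy Nash equilibria: (U, L, m2), (U, R, m3)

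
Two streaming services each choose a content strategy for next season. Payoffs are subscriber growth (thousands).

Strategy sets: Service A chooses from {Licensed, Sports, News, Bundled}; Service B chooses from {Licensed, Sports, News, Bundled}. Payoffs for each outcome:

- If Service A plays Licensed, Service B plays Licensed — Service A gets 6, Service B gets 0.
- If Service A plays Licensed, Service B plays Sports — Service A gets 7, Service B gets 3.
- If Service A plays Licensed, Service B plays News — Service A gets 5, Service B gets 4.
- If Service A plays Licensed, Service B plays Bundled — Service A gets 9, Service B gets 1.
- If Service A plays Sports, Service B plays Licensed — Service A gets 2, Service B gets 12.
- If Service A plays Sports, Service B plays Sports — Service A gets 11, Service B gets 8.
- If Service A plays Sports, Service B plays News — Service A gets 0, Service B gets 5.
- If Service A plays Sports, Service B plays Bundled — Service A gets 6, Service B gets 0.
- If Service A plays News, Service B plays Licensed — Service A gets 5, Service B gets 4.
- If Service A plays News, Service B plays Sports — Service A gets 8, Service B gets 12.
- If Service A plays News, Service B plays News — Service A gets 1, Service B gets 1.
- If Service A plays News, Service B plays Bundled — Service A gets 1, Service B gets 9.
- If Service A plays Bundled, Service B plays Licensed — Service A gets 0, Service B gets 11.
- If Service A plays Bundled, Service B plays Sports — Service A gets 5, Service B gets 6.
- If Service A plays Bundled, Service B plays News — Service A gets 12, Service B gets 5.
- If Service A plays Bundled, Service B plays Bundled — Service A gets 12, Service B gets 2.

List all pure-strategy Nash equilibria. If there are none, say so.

none

Service A against Licensed: payoffs 6, 2, 5, 0 → best response Licensed.
Service A against Sports: payoffs 7, 11, 8, 5 → best response Sports.
Service A against News: payoffs 5, 0, 1, 12 → best response Bundled.
Service A against Bundled: payoffs 9, 6, 1, 12 → best response Bundled.
Service B against Licensed: payoffs 0, 3, 4, 1 → best response News.
Service B against Sports: payoffs 12, 8, 5, 0 → best response Licensed.
Service B against News: payoffs 4, 12, 1, 9 → best response Sports.
Service B against Bundled: payoffs 11, 6, 5, 2 → best response Licensed.
No profile is a mutual best response for all players.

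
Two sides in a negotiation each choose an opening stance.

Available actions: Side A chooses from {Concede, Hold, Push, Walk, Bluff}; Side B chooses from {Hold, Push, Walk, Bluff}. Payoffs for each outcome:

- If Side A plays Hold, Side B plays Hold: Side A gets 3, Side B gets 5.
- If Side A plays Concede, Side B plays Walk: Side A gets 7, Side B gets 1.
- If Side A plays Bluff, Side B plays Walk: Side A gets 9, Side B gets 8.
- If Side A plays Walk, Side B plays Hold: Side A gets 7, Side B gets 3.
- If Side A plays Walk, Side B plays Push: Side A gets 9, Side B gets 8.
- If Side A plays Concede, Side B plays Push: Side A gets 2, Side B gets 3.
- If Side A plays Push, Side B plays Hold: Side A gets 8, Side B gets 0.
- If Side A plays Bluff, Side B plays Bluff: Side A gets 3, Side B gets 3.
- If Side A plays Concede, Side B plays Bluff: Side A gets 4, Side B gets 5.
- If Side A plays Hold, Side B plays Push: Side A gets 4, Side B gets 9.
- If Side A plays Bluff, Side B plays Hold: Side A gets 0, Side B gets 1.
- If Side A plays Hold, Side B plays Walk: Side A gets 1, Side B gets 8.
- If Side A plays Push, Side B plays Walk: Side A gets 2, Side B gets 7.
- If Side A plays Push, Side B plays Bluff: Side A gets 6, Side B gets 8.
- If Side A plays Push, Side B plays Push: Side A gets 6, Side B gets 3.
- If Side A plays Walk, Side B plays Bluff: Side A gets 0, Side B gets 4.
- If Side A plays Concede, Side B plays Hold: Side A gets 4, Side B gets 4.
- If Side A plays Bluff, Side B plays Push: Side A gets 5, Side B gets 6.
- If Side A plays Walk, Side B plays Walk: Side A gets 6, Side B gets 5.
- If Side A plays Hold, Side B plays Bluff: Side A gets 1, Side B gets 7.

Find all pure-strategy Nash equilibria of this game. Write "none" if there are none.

Check each profile: it is a Nash equilibrium iff no player can strictly gain by switching unilaterally.
(Concede, Hold): Side A can switch to Push (4 → 8). Not NE.
(Concede, Push): Side A can switch to Hold (2 → 4). Not NE.
(Concede, Walk): Side A can switch to Bluff (7 → 9). Not NE.
(Concede, Bluff): Side A can switch to Push (4 → 6). Not NE.
(Hold, Hold): Side A can switch to Concede (3 → 4). Not NE.
(Hold, Push): Side A can switch to Push (4 → 6). Not NE.
(Hold, Walk): Side A can switch to Concede (1 → 7). Not NE.
(Hold, Bluff): Side A can switch to Concede (1 → 4). Not NE.
(Push, Hold): Side B can switch to Push (0 → 3). Not NE.
(Push, Push): Side A can switch to Walk (6 → 9). Not NE.
(Push, Bluff): Side A gets 6, best alternative 4; Side B gets 8, best alternative 7. No profitable deviation — NE.
(Walk, Push): Side A gets 9, best alternative 6; Side B gets 8, best alternative 5. No profitable deviation — NE.
(Bluff, Walk): Side A gets 9, best alternative 7; Side B gets 8, best alternative 6. No profitable deviation — NE.
(The remaining 7 profiles each have a profitable deviation by the same check.)

Pure-strategy Nash equilibria: (Push, Bluff); (Walk, Push); (Bluff, Walk)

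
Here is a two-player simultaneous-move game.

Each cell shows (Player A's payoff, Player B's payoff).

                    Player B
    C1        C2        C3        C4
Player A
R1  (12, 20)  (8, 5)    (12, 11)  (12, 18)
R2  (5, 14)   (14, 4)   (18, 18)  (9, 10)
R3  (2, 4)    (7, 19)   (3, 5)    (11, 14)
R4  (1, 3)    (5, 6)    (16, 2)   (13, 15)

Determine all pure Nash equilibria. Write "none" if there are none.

Pure-strategy Nash equilibria: (R1, C1), (R2, C3), (R4, C4)

Player A against C1: payoffs 12, 5, 2, 1 → best response R1.
Player A against C2: payoffs 8, 14, 7, 5 → best response R2.
Player A against C3: payoffs 12, 18, 3, 16 → best response R2.
Player A against C4: payoffs 12, 9, 11, 13 → best response R4.
Player B against R1: payoffs 20, 5, 11, 18 → best response C1.
Player B against R2: payoffs 14, 4, 18, 10 → best response C3.
Player B against R3: payoffs 4, 19, 5, 14 → best response C2.
Player B against R4: payoffs 3, 6, 2, 15 → best response C4.
Mutual best responses: (R1, C1); (R2, C3); (R4, C4).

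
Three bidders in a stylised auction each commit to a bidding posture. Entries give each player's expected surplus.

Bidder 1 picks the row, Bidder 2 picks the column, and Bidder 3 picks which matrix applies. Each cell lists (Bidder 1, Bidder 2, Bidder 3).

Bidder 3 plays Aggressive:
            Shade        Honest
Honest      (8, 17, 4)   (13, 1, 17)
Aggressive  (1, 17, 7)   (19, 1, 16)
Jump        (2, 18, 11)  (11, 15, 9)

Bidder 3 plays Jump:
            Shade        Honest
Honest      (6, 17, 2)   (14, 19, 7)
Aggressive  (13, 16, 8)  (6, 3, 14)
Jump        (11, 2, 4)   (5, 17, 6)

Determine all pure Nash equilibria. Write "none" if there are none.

(Honest, Shade, Aggressive), (Aggressive, Shade, Jump)

Check each profile: it is a Nash equilibrium iff no player can strictly gain by switching unilaterally.
(Honest, Shade, Aggressive): Bidder 1 gets 8, best alternative 2; Bidder 2 gets 17, best alternative 1; Bidder 3 gets 4, best alternative 2. No profitable deviation — NE.
(Honest, Shade, Jump): Bidder 1 can switch to Aggressive (6 → 13). Not NE.
(Honest, Honest, Aggressive): Bidder 1 can switch to Aggressive (13 → 19). Not NE.
(Honest, Honest, Jump): Bidder 3 can switch to Aggressive (7 → 17). Not NE.
(Aggressive, Shade, Aggressive): Bidder 1 can switch to Honest (1 → 8). Not NE.
(Aggressive, Shade, Jump): Bidder 1 gets 13, best alternative 11; Bidder 2 gets 16, best alternative 3; Bidder 3 gets 8, best alternative 7. No profitable deviation — NE.
(Aggressive, Honest, Aggressive): Bidder 2 can switch to Shade (1 → 17). Not NE.
(Aggressive, Honest, Jump): Bidder 1 can switch to Honest (6 → 14). Not NE.
(Jump, Shade, Aggressive): Bidder 1 can switch to Honest (2 → 8). Not NE.
(Jump, Shade, Jump): Bidder 1 can switch to Aggressive (11 → 13). Not NE.
(Jump, Honest, Aggressive): Bidder 1 can switch to Honest (11 → 13). Not NE.
(Jump, Honest, Jump): Bidder 1 can switch to Honest (5 → 14). Not NE.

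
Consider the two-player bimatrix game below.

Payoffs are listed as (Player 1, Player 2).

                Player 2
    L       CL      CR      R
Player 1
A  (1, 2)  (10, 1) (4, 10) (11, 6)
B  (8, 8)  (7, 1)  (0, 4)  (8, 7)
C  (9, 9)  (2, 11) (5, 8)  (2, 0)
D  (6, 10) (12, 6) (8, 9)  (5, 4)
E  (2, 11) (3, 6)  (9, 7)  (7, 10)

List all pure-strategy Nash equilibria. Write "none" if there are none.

No pure-strategy Nash equilibrium.

(A, L): Player 1 can switch to B (1 → 8). Not NE.
(A, CL): Player 1 can switch to D (10 → 12). Not NE.
(A, CR): Player 1 can switch to C (4 → 5). Not NE.
(A, R): Player 2 can switch to CR (6 → 10). Not NE.
(B, L): Player 1 can switch to C (8 → 9). Not NE.
(B, CL): Player 1 can switch to A (7 → 10). Not NE.
(B, CR): Player 1 can switch to A (0 → 4). Not NE.
(B, R): Player 1 can switch to A (8 → 11). Not NE.
(C, L): Player 2 can switch to CL (9 → 11). Not NE.
(C, CL): Player 1 can switch to A (2 → 10). Not NE.
(The remaining 10 profiles each have a profitable deviation by the same check.)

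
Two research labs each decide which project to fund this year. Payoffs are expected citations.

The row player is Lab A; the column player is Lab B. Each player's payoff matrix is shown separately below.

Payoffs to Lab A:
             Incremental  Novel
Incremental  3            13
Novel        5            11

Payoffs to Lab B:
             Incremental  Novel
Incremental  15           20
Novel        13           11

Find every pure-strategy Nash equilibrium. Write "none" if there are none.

The pure Nash equilibria are (Incremental, Novel); (Novel, Incremental).

(Incremental, Incremental): Lab A can switch to Novel (3 → 5). Not NE.
(Incremental, Novel): Lab A gets 13, best alternative 11; Lab B gets 20, best alternative 15. No profitable deviation — NE.
(Novel, Incremental): Lab A gets 5, best alternative 3; Lab B gets 13, best alternative 11. No profitable deviation — NE.
(Novel, Novel): Lab A can switch to Incremental (11 → 13). Not NE.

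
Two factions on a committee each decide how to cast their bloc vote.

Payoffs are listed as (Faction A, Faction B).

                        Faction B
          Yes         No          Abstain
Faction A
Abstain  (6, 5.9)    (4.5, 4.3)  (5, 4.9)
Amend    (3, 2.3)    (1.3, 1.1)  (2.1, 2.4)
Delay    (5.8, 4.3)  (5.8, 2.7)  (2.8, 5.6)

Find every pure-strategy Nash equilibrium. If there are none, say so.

Pure NE: (Abstain, Yes)

Mark each player's best response to every combination of opponents' strategies; a profile where every player is best-responding is a pure Nash equilibrium.
Faction A against Yes: payoffs 6, 3, 5.8 → best response Abstain.
Faction A against No: payoffs 4.5, 1.3, 5.8 → best response Delay.
Faction A against Abstain: payoffs 5, 2.1, 2.8 → best response Abstain.
Faction B against Abstain: payoffs 5.9, 4.3, 4.9 → best response Yes.
Faction B against Amend: payoffs 2.3, 1.1, 2.4 → best response Abstain.
Faction B against Delay: payoffs 4.3, 2.7, 5.6 → best response Abstain.
Mutual best responses: (Abstain, Yes).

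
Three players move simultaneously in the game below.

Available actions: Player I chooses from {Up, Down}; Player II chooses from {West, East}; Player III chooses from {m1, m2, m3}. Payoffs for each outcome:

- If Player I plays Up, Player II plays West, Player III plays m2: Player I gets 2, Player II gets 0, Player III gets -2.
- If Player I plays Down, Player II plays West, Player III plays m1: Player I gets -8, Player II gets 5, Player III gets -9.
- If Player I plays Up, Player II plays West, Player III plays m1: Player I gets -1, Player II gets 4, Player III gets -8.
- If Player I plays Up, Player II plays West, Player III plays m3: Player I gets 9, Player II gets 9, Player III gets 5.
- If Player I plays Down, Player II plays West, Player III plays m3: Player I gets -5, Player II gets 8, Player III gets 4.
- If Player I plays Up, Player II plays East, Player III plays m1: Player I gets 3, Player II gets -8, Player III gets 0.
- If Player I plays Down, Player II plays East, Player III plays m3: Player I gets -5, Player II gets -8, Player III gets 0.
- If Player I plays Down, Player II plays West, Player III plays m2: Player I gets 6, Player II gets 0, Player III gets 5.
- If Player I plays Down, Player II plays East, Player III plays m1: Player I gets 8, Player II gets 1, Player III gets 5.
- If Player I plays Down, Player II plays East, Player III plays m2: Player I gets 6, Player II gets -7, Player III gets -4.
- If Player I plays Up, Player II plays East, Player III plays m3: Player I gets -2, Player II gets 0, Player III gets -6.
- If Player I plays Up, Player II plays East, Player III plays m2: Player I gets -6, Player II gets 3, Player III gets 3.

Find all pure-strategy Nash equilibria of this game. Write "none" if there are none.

For each strategy profile, look for a profitable unilateral deviation.
(Up, West, m1): Player III can switch to m2 (-8 → -2). Not NE.
(Up, West, m2): Player I can switch to Down (2 → 6). Not NE.
(Up, West, m3): Player I gets 9, best alternative -5; Player II gets 9, best alternative 0; Player III gets 5, best alternative -2. No profitable deviation — NE.
(Up, East, m1): Player I can switch to Down (3 → 8). Not NE.
(Up, East, m2): Player I can switch to Down (-6 → 6). Not NE.
(Up, East, m3): Player II can switch to West (0 → 9). Not NE.
(Down, West, m1): Player I can switch to Up (-8 → -1). Not NE.
(Down, West, m2): Player I gets 6, best alternative 2; Player II gets 0, best alternative -7; Player III gets 5, best alternative 4. No profitable deviation — NE.
(Down, West, m3): Player I can switch to Up (-5 → 9). Not NE.
(Down, East, m1): Player II can switch to West (1 → 5). Not NE.
(Down, East, m2): Player II can switch to West (-7 → 0). Not NE.
(Down, East, m3): Player I can switch to Up (-5 → -2). Not NE.

(Up, West, m3), (Down, West, m2)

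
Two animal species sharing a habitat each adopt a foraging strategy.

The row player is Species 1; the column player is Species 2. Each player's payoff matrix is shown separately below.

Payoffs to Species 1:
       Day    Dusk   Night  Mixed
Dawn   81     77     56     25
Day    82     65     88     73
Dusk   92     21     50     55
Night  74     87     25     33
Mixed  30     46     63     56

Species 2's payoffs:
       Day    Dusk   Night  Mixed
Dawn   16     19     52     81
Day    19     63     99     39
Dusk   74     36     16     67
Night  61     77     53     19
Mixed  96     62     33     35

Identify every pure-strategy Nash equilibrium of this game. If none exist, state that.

(Day, Night) and (Dusk, Day) and (Night, Dusk)

(Dawn, Day): Species 1 can switch to Day (81 → 82). Not NE.
(Dawn, Dusk): Species 1 can switch to Night (77 → 87). Not NE.
(Dawn, Night): Species 1 can switch to Day (56 → 88). Not NE.
(Dawn, Mixed): Species 1 can switch to Day (25 → 73). Not NE.
(Day, Day): Species 1 can switch to Dusk (82 → 92). Not NE.
(Day, Dusk): Species 1 can switch to Dawn (65 → 77). Not NE.
(Day, Night): Species 1 gets 88, best alternative 63; Species 2 gets 99, best alternative 63. No profitable deviation — NE.
(Day, Mixed): Species 2 can switch to Dusk (39 → 63). Not NE.
(Dusk, Day): Species 1 gets 92, best alternative 82; Species 2 gets 74, best alternative 67. No profitable deviation — NE.
(Dusk, Dusk): Species 1 can switch to Dawn (21 → 77). Not NE.
(Dusk, Night): Species 1 can switch to Dawn (50 → 56). Not NE.
(Dusk, Mixed): Species 1 can switch to Day (55 → 73). Not NE.
(Night, Dusk): Species 1 gets 87, best alternative 77; Species 2 gets 77, best alternative 61. No profitable deviation — NE.
(The remaining 7 profiles each have a profitable deviation by the same check.)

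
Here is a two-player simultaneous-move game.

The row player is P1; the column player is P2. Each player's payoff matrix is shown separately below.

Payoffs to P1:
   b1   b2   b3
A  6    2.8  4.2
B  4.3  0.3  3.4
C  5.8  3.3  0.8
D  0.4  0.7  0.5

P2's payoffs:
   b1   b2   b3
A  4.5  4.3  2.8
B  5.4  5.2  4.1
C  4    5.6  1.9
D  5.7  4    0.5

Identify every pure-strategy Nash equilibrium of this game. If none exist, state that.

P1 against b1: payoffs 6, 4.3, 5.8, 0.4 → best response A.
P1 against b2: payoffs 2.8, 0.3, 3.3, 0.7 → best response C.
P1 against b3: payoffs 4.2, 3.4, 0.8, 0.5 → best response A.
P2 against A: payoffs 4.5, 4.3, 2.8 → best response b1.
P2 against B: payoffs 5.4, 5.2, 4.1 → best response b1.
P2 against C: payoffs 4, 5.6, 1.9 → best response b2.
P2 against D: payoffs 5.7, 4, 0.5 → best response b1.
Mutual best responses: (A, b1); (C, b2).

Pure-strategy Nash equilibria: (A, b1) and (C, b2)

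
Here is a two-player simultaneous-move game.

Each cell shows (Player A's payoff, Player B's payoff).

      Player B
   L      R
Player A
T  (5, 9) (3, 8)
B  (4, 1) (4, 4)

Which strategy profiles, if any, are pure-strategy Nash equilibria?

Player A against L: payoffs 5, 4 → best response T.
Player A against R: payoffs 3, 4 → best response B.
Player B against T: payoffs 9, 8 → best response L.
Player B against B: payoffs 1, 4 → best response R.
Mutual best responses: (T, L); (B, R).

(T, L); (B, R)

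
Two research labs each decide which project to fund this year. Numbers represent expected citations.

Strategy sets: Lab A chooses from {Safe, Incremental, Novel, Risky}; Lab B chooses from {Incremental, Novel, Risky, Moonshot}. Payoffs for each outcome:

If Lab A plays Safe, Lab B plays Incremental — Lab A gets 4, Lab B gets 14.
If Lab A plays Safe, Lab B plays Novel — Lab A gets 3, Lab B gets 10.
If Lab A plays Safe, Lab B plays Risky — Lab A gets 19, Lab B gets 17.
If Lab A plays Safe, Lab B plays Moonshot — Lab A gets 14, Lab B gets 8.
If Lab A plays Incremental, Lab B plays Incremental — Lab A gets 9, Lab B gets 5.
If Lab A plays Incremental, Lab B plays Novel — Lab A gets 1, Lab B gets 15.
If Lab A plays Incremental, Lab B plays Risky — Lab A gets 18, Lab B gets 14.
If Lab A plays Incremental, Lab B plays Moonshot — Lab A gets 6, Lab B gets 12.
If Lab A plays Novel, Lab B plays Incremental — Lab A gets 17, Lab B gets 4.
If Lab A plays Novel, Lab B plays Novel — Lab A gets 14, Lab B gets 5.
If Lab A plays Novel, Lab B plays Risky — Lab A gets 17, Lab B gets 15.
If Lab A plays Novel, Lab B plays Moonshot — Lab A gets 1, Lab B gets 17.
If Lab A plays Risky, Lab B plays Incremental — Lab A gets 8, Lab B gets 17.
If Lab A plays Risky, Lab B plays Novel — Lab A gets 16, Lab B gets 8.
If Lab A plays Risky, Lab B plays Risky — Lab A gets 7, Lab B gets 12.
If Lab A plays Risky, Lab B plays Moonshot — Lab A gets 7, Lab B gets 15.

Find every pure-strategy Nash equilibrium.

Lab A against Incremental: payoffs 4, 9, 17, 8 → best response Novel.
Lab A against Novel: payoffs 3, 1, 14, 16 → best response Risky.
Lab A against Risky: payoffs 19, 18, 17, 7 → best response Safe.
Lab A against Moonshot: payoffs 14, 6, 1, 7 → best response Safe.
Lab B against Safe: payoffs 14, 10, 17, 8 → best response Risky.
Lab B against Incremental: payoffs 5, 15, 14, 12 → best response Novel.
Lab B against Novel: payoffs 4, 5, 15, 17 → best response Moonshot.
Lab B against Risky: payoffs 17, 8, 12, 15 → best response Incremental.
Mutual best responses: (Safe, Risky).

The unique pure-strategy Nash equilibrium is (Safe, Risky).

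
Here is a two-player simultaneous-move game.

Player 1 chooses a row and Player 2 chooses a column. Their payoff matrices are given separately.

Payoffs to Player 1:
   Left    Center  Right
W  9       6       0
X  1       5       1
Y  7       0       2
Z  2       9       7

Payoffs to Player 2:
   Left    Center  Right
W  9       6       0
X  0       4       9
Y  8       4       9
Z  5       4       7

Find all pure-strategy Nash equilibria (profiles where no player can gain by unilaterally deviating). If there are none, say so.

The pure Nash equilibria are (W, Left); (Z, Right).

Mark each player's best response to every combination of opponents' strategies; a profile where every player is best-responding is a pure Nash equilibrium.
Player 1 against Left: payoffs 9, 1, 7, 2 → best response W.
Player 1 against Center: payoffs 6, 5, 0, 9 → best response Z.
Player 1 against Right: payoffs 0, 1, 2, 7 → best response Z.
Player 2 against W: payoffs 9, 6, 0 → best response Left.
Player 2 against X: payoffs 0, 4, 9 → best response Right.
Player 2 against Y: payoffs 8, 4, 9 → best response Right.
Player 2 against Z: payoffs 5, 4, 7 → best response Right.
Mutual best responses: (W, Left); (Z, Right).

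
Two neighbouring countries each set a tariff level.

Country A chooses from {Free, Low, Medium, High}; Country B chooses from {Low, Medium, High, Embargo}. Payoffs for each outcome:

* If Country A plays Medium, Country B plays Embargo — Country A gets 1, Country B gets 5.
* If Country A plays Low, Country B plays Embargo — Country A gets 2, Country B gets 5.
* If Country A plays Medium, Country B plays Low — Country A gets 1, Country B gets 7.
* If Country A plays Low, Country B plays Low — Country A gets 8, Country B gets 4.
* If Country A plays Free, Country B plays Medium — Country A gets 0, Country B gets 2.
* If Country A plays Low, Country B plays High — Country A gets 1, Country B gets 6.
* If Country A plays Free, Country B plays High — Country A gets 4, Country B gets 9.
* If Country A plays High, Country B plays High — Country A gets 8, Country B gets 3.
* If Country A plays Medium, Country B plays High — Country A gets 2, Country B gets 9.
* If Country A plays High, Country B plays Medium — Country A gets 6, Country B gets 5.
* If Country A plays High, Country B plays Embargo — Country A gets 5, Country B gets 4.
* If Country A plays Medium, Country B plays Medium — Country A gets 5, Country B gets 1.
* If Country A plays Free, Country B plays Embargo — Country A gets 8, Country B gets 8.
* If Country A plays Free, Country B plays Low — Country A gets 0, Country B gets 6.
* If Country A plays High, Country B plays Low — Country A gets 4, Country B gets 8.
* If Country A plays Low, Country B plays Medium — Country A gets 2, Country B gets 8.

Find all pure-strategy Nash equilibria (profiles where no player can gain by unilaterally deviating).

none

Country A against Low: payoffs 0, 8, 1, 4 → best response Low.
Country A against Medium: payoffs 0, 2, 5, 6 → best response High.
Country A against High: payoffs 4, 1, 2, 8 → best response High.
Country A against Embargo: payoffs 8, 2, 1, 5 → best response Free.
Country B against Free: payoffs 6, 2, 9, 8 → best response High.
Country B against Low: payoffs 4, 8, 6, 5 → best response Medium.
Country B against Medium: payoffs 7, 1, 9, 5 → best response High.
Country B against High: payoffs 8, 5, 3, 4 → best response Low.
No profile is a mutual best response for all players.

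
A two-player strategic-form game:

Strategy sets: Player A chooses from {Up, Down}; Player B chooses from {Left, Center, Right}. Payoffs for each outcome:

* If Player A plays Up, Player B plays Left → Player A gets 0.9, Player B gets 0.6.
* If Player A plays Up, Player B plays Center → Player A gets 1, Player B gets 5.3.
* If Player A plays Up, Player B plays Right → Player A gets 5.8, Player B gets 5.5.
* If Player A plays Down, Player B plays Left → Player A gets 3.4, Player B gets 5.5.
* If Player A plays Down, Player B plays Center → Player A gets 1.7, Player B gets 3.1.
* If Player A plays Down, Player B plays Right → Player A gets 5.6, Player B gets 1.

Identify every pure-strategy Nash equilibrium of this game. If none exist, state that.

Player A against Left: payoffs 0.9, 3.4 → best response Down.
Player A against Center: payoffs 1, 1.7 → best response Down.
Player A against Right: payoffs 5.8, 5.6 → best response Up.
Player B against Up: payoffs 0.6, 5.3, 5.5 → best response Right.
Player B against Down: payoffs 5.5, 3.1, 1 → best response Left.
Mutual best responses: (Up, Right); (Down, Left).

Pure-strategy Nash equilibria: (Up, Right), (Down, Left)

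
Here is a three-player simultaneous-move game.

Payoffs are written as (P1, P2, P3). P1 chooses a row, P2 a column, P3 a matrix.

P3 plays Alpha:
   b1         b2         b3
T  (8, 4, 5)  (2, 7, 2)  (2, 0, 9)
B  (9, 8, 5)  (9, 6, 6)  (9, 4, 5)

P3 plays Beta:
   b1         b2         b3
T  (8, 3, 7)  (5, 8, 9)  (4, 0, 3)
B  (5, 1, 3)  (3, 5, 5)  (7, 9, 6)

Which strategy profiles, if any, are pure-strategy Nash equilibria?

Pure-strategy Nash equilibria: (T, b2, Beta); (B, b1, Alpha); (B, b3, Beta)

P1 against (b1, Alpha): payoffs 8, 9 → best response B.
P1 against (b1, Beta): payoffs 8, 5 → best response T.
P1 against (b2, Alpha): payoffs 2, 9 → best response B.
P1 against (b2, Beta): payoffs 5, 3 → best response T.
P1 against (b3, Alpha): payoffs 2, 9 → best response B.
P1 against (b3, Beta): payoffs 4, 7 → best response B.
P2 against (T, Alpha): payoffs 4, 7, 0 → best response b2.
P2 against (T, Beta): payoffs 3, 8, 0 → best response b2.
P2 against (B, Alpha): payoffs 8, 6, 4 → best response b1.
P2 against (B, Beta): payoffs 1, 5, 9 → best response b3.
P3 against (T, b1): payoffs 5, 7 → best response Beta.
P3 against (T, b2): payoffs 2, 9 → best response Beta.
P3 against (T, b3): payoffs 9, 3 → best response Alpha.
P3 against (B, b1): payoffs 5, 3 → best response Alpha.
P3 against (B, b2): payoffs 6, 5 → best response Alpha.
P3 against (B, b3): payoffs 5, 6 → best response Beta.
Mutual best responses: (T, b2, Beta); (B, b1, Alpha); (B, b3, Beta).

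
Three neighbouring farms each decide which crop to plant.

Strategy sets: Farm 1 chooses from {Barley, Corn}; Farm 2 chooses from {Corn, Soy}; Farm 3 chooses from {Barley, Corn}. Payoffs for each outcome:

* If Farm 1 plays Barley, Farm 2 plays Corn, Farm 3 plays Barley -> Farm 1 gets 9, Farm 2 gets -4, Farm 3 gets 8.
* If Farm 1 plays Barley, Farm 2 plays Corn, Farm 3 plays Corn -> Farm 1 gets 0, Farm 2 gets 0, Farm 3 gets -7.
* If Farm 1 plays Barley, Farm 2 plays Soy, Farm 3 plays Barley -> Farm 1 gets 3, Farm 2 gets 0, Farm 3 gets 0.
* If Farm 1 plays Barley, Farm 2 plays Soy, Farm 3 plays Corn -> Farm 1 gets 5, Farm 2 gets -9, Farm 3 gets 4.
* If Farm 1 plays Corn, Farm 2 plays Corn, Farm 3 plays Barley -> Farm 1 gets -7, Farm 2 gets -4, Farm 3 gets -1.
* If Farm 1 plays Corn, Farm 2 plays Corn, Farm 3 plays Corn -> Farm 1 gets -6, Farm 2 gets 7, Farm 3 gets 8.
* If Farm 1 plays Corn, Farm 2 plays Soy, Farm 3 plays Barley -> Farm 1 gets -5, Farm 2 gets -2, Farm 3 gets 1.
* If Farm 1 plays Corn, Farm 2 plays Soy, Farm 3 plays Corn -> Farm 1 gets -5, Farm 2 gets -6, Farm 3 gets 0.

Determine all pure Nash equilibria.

No pure-strategy Nash equilibrium.

Farm 1 against (Corn, Barley): payoffs 9, -7 → best response Barley.
Farm 1 against (Corn, Corn): payoffs 0, -6 → best response Barley.
Farm 1 against (Soy, Barley): payoffs 3, -5 → best response Barley.
Farm 1 against (Soy, Corn): payoffs 5, -5 → best response Barley.
Farm 2 against (Barley, Barley): payoffs -4, 0 → best response Soy.
Farm 2 against (Barley, Corn): payoffs 0, -9 → best response Corn.
Farm 2 against (Corn, Barley): payoffs -4, -2 → best response Soy.
Farm 2 against (Corn, Corn): payoffs 7, -6 → best response Corn.
Farm 3 against (Barley, Corn): payoffs 8, -7 → best response Barley.
Farm 3 against (Barley, Soy): payoffs 0, 4 → best response Corn.
Farm 3 against (Corn, Corn): payoffs -1, 8 → best response Corn.
Farm 3 against (Corn, Soy): payoffs 1, 0 → best response Barley.
No profile is a mutual best response for all players.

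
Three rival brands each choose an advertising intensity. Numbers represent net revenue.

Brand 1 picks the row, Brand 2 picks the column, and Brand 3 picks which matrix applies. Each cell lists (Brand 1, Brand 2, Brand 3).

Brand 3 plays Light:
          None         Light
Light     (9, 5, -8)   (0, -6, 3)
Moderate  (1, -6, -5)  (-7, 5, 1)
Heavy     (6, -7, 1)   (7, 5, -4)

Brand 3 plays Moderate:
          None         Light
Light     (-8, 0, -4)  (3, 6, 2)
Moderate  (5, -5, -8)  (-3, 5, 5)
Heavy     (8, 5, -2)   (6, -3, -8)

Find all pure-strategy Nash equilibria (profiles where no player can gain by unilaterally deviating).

The unique pure-strategy Nash equilibrium is (Heavy, Light, Light).

Check each profile: it is a Nash equilibrium iff no player can strictly gain by switching unilaterally.
(Light, None, Light): Brand 3 can switch to Moderate (-8 → -4). Not NE.
(Light, None, Moderate): Brand 1 can switch to Moderate (-8 → 5). Not NE.
(Light, Light, Light): Brand 1 can switch to Heavy (0 → 7). Not NE.
(Light, Light, Moderate): Brand 1 can switch to Heavy (3 → 6). Not NE.
(Moderate, None, Light): Brand 1 can switch to Light (1 → 9). Not NE.
(Moderate, None, Moderate): Brand 1 can switch to Heavy (5 → 8). Not NE.
(Moderate, Light, Light): Brand 1 can switch to Light (-7 → 0). Not NE.
(Moderate, Light, Moderate): Brand 1 can switch to Light (-3 → 3). Not NE.
(Heavy, Light, Light): Brand 1 gets 7, best alternative 0; Brand 2 gets 5, best alternative -7; Brand 3 gets -4, best alternative -8. No profitable deviation — NE.
(The remaining 3 profiles each have a profitable deviation by the same check.)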